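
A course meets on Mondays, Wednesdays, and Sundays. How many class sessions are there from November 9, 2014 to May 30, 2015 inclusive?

November 9, 2014 is a Sunday.
The range spans 203 days (inclusive of both endpoints).
203 = 7 × 29, so the span is exactly 29 full weeks.
Each full week contributes 3 days from the set (Mon, Wed, Sun): 29 × 3 = 87.
Total: 87.

87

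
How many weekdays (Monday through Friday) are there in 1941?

January 1, 1941 is a Wednesday.
From January 1, 1941 to December 31, 1941 is 365 days inclusive.
365 = 7 × 52 + 1, so there are 52 full weeks plus 1 extra day.
Each full week contributes 5 weekdays (Mon–Fri): 52 × 5 = 260.
The 1 extra day is Wednesday — 1 of them qualifies.
Total: 260 + 1 = 261.

261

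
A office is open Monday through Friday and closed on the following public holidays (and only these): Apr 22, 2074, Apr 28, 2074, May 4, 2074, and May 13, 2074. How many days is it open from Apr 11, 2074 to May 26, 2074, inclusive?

Apr 11, 2074 is a Wednesday.
The range spans 46 days (inclusive of both endpoints).
46 = 7 × 6 + 4, so there are 6 full weeks plus 4 extra days.
Each full week contributes 5 weekdays (Mon–Fri): 6 × 5 = 30.
The 4 extra days are Wed, Thu, Fri, Sat — 3 of them qualify.
Total: 30 + 3 = 33.
Holidays: Apr 22, 2074 (Sun); Apr 28, 2074 (Sat); May 4, 2074 (Fri); May 13, 2074 (Sun).
1 of the 4 holidays fall on weekdays; the rest are weekends and were already excluded.
Business days: 33 − 1 = 32.

32 business days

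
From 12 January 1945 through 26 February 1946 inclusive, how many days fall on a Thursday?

58 Thursdays

12 January 1945 is a Friday.
From 12 January 1945 to 26 February 1946 is 411 days inclusive.
411 = 7 × 58 + 5, so there are 58 full weeks plus 5 extra days.
Each full week contributes one Thursday: 58 so far.
The 5 extra days are Friday, Saturday, Sunday, Monday, Tuesday — none qualify.
Total: 58 + 0 = 58.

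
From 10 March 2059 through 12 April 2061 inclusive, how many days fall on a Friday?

10 March 2059 is a Monday.
That's 765 days from start to end, counting both.
765 = 7 × 109 + 2, so there are 109 full weeks plus 2 extra days.
Each full week contributes one Friday: 109 so far.
The 2 extra days are Monday, Tuesday — none qualify.
Total: 109 + 0 = 109.

109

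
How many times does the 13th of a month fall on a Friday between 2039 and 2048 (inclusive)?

19

Friday-the-13ths by year:
2039: May
2040: Jan, Apr, Jul
2041: Sep, Dec
2042: Jun
2043: Feb, Mar, Nov
2044: May
2045: Jan, Oct
2046: Apr, Jul
2047: Sep, Dec
2048: Mar, Nov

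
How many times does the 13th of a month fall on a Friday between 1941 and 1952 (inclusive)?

19

Friday-the-13ths by year:
1941: Jun
1942: Feb, Mar, Nov
1943: Aug
1944: Oct
1945: Apr, Jul
1946: Sep, Dec
1947: Jun
1948: Feb, Aug
1949: May
1950: Jan, Oct
1951: Apr, Jul
1952: Jun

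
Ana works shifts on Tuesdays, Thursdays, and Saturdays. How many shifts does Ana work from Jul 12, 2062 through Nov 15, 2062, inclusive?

54

Jul 12, 2062 is a Wednesday.
From Jul 12, 2062 to Nov 15, 2062 is 127 days inclusive.
127 = 7 × 18 + 1, so there are 18 full weeks plus 1 extra day.
Each full week contributes 3 days from the set (Tue, Thu, Sat): 18 × 3 = 54.
The 1 extra day is Wednesday — none qualify.
Total: 54 + 0 = 54.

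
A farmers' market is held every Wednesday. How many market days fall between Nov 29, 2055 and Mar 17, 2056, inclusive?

16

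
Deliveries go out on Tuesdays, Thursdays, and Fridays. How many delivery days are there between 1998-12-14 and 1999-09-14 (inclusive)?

1998-12-14 is a Monday.
The range spans 275 days (inclusive of both endpoints).
275 = 7 × 39 + 2, so there are 39 full weeks plus 2 extra days.
Each full week contributes 3 days from the set (Tue, Thu, Fri): 39 × 3 = 117.
The 2 extra days are Monday, Tuesday — 1 of them qualifies.
Total: 117 + 1 = 118.

118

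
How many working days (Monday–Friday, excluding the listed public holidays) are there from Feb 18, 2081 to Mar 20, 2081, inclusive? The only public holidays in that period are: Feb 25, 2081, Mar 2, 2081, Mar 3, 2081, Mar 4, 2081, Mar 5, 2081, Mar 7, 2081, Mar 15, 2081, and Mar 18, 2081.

17

Feb 18, 2081 is a Tuesday.
That's 31 days from start to end, counting both.
31 = 7 × 4 + 3, so there are 4 full weeks plus 3 extra days.
Each full week contributes 5 weekdays (Mon–Fri): 4 × 5 = 20.
The 3 extra days are Tuesday, Wednesday, Thursday — 3 of them qualify.
Total: 20 + 3 = 23.
Holidays: Feb 25, 2081 (Tue); Mar 2, 2081 (Sun); Mar 3, 2081 (Mon); Mar 4, 2081 (Tue); Mar 5, 2081 (Wed); Mar 7, 2081 (Fri); Mar 15, 2081 (Sat); Mar 18, 2081 (Tue).
6 of the 8 holidays fall on weekdays; the rest are weekends and were already excluded.
Business days: 23 − 6 = 17.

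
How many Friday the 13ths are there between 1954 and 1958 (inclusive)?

8

Friday-the-13ths by year:
1954: Aug
1955: May
1956: Jan, Apr, Jul
1957: Sep, Dec
1958: Jun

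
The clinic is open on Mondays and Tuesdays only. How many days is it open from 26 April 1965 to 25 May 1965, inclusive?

26 April 1965 is a Monday.
The range spans 30 days (inclusive of both endpoints).
30 = 7 × 4 + 2, so there are 4 full weeks plus 2 extra days.
Each full week contributes 2 days from the set (Mon, Tue): 4 × 2 = 8.
The 2 extra days are Monday, Tuesday — 2 of them qualify.
Total: 8 + 2 = 10.

10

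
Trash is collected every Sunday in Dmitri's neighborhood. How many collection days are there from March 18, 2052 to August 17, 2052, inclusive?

21

March 18, 2052 is a Monday.
The range spans 153 days (inclusive of both endpoints).
153 = 7 × 21 + 6, so there are 21 full weeks plus 6 extra days.
Each full week contributes one Sunday: 21 so far.
The 6 extra days are Mon, Tue, Wed, Thu, Fri, Sat — none qualify.
Total: 21 + 0 = 21.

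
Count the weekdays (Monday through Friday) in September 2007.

September 1, 2007 is a Saturday.
From September 1, 2007 to September 30, 2007 is 30 days inclusive.
30 = 7 × 4 + 2, so there are 4 full weeks plus 2 extra days.
Each full week contributes 5 weekdays (Mon–Fri): 4 × 5 = 20.
The 2 extra days are Saturday, Sunday — none qualify.
Total: 20 + 0 = 20.

20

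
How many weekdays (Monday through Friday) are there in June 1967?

Jun 1, 1967 is a Thursday.
The range spans 30 days (inclusive of both endpoints).
30 = 7 × 4 + 2, so there are 4 full weeks plus 2 extra days.
Each full week contributes 5 weekdays (Mon–Fri): 4 × 5 = 20.
The 2 extra days are Thu, Fri — 2 of them qualify.
Total: 20 + 2 = 22.

22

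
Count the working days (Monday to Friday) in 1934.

1 January 1934 is a Monday.
That's 365 days from start to end, counting both.
365 = 7 × 52 + 1, so there are 52 full weeks plus 1 extra day.
Each full week contributes 5 weekdays (Mon–Fri): 52 × 5 = 260.
The 1 extra day is Mon — 1 of them qualifies.
Total: 260 + 1 = 261.

261 weekdays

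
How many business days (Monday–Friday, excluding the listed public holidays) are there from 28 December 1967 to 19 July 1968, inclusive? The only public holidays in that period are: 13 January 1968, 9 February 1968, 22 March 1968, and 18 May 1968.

28 December 1967 is a Thursday.
That's 205 days from start to end, counting both.
205 = 7 × 29 + 2, so there are 29 full weeks plus 2 extra days.
Each full week contributes 5 weekdays (Mon–Fri): 29 × 5 = 145.
The 2 extra days are Thursday, Friday — 2 of them qualify.
Total: 145 + 2 = 147.
Holidays: 13 January 1968 (Sat); 9 February 1968 (Fri); 22 March 1968 (Fri); 18 May 1968 (Sat).
2 of the 4 holidays fall on weekdays; the rest are weekends and were already excluded.
Business days: 147 − 2 = 145.

145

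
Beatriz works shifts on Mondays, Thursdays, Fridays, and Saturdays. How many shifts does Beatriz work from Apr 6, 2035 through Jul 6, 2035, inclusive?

Apr 6, 2035 is a Friday.
That's 92 days from start to end, counting both.
92 = 7 × 13 + 1, so there are 13 full weeks plus 1 extra day.
Each full week contributes 4 days from the set (Mon, Thu, Fri, Sat): 13 × 4 = 52.
The 1 extra day is Fri — 1 of them qualifies.
Total: 52 + 1 = 53.

53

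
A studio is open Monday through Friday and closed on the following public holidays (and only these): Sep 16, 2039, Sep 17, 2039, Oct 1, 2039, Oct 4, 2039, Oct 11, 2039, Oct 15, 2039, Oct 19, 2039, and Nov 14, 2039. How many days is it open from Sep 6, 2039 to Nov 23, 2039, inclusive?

Sep 6, 2039 is a Tuesday.
From Sep 6, 2039 to Nov 23, 2039 is 79 days inclusive.
79 = 7 × 11 + 2, so there are 11 full weeks plus 2 extra days.
Each full week contributes 5 weekdays (Mon–Fri): 11 × 5 = 55.
The 2 extra days are Tuesday, Wednesday — 2 of them qualify.
Total: 55 + 2 = 57.
Holidays: Sep 16, 2039 (Fri); Sep 17, 2039 (Sat); Oct 1, 2039 (Sat); Oct 4, 2039 (Tue); Oct 11, 2039 (Tue); Oct 15, 2039 (Sat); Oct 19, 2039 (Wed); Nov 14, 2039 (Mon).
5 of the 8 holidays fall on weekdays; the rest are weekends and were already excluded.
Business days: 57 − 5 = 52.

52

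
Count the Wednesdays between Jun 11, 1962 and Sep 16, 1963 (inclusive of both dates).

66

Jun 11, 1962 is a Monday.
The range spans 463 days (inclusive of both endpoints).
463 = 7 × 66 + 1, so there are 66 full weeks plus 1 extra day.
Each full week contributes one Wednesday: 66 so far.
The 1 extra day is Mon — none qualify.
Total: 66 + 0 = 66.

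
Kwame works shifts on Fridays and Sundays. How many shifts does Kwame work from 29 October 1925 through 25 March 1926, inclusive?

29 October 1925 is a Thursday.
From 29 October 1925 to 25 March 1926 is 148 days inclusive.
148 = 7 × 21 + 1, so there are 21 full weeks plus 1 extra day.
Each full week contributes 2 days from the set (Fri, Sun): 21 × 2 = 42.
The 1 extra day is Thursday — none qualify.
Total: 42 + 0 = 42.

42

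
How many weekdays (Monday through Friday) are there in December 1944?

21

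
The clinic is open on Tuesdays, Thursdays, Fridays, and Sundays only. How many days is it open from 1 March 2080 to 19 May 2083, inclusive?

671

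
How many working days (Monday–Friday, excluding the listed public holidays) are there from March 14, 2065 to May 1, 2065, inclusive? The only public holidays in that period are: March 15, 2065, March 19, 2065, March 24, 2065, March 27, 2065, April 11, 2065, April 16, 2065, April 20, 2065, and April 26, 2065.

March 14, 2065 is a Saturday.
The range spans 49 days (inclusive of both endpoints).
49 = 7 × 7, so the span is exactly 7 full weeks.
Each full week contributes 5 weekdays (Mon–Fri): 7 × 5 = 35.
Holidays: March 15, 2065 (Sun); March 19, 2065 (Thu); March 24, 2065 (Tue); March 27, 2065 (Fri); April 11, 2065 (Sat); April 16, 2065 (Thu); April 20, 2065 (Mon); April 26, 2065 (Sun).
5 of the 8 holidays fall on weekdays; the rest are weekends and were already excluded.
Business days: 35 − 5 = 30.

30 working days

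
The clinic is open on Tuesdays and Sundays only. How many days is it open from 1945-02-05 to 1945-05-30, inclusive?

33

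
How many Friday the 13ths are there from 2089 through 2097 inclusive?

16

Friday-the-13ths by year:
2089: May
2090: Jan, Oct
2091: Apr, Jul
2092: Jun
2093: Feb, Mar, Nov
2094: Aug
2095: May
2096: Jan, Apr, Jul
2097: Sep, Dec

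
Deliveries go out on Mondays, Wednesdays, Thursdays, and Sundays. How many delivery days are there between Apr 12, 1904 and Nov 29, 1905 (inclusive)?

341

Apr 12, 1904 is a Tuesday.
The range spans 597 days (inclusive of both endpoints).
597 = 7 × 85 + 2, so there are 85 full weeks plus 2 extra days.
Each full week contributes 4 days from the set (Mon, Wed, Thu, Sun): 85 × 4 = 340.
The 2 extra days are Tue, Wed — 1 of them qualifies.
Total: 340 + 1 = 341.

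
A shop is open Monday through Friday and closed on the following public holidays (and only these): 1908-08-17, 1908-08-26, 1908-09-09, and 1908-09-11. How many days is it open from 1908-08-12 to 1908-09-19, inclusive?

24

1908-08-12 is a Wednesday.
From 1908-08-12 to 1908-09-19 is 39 days inclusive.
39 = 7 × 5 + 4, so there are 5 full weeks plus 4 extra days.
Each full week contributes 5 weekdays (Mon–Fri): 5 × 5 = 25.
The 4 extra days are Wednesday, Thursday, Friday, Saturday — 3 of them qualify.
Total: 25 + 3 = 28.
Holidays: 1908-08-17 (Mon); 1908-08-26 (Wed); 1908-09-09 (Wed); 1908-09-11 (Fri).
All 4 holidays fall on weekdays, so subtract 4.
Business days: 28 − 4 = 24.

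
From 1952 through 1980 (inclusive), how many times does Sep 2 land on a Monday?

Day of week of September 2 in each year:
1952: Tue, 1953: Wed, 1954: Thu, 1955: Fri, 1956: Sun, 1957: Mon ✓, 1958: Tue, 1959: Wed, 1960: Fri, 1961: Sat, 1962: Sun, 1963: Mon ✓, 1964: Wed, 1965: Thu, 1966: Fri, 1967: Sat, 1968: Mon ✓, 1969: Tue, 1970: Wed, 1971: Thu, 1972: Sat, 1973: Sun, 1974: Mon ✓, 1975: Tue, 1976: Thu, 1977: Fri, 1978: Sat, 1979: Sun, 1980: Tue
Mondays: 1957, 1963, 1968, 1974.

4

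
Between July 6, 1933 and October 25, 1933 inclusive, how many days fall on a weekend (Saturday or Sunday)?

32

July 6, 1933 is a Thursday.
From July 6, 1933 to October 25, 1933 is 112 days inclusive.
112 = 7 × 16, so the span is exactly 16 full weeks.
Each full week contributes 2 weekend days (Sat, Sun): 16 × 2 = 32.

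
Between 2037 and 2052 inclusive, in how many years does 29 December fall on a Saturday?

2

Day of week of December 29 in each year:
2037: Tue, 2038: Wed, 2039: Thu, 2040: Sat ✓, 2041: Sun, 2042: Mon, 2043: Tue, 2044: Thu, 2045: Fri, 2046: Sat ✓, 2047: Sun, 2048: Tue, 2049: Wed, 2050: Thu, 2051: Fri, 2052: Sun
Saturdays: 2040, 2046.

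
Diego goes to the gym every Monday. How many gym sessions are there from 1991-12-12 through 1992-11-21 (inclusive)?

1991-12-12 is a Thursday.
From 1991-12-12 to 1992-11-21 is 346 days inclusive.
346 = 7 × 49 + 3, so there are 49 full weeks plus 3 extra days.
Each full week contributes one Monday: 49 so far.
The 3 extra days are Thursday, Friday, Saturday — none qualify.
Total: 49 + 0 = 49.

49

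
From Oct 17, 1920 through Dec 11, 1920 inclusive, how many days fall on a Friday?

8

Oct 17, 1920 is a Sunday.
From Oct 17, 1920 to Dec 11, 1920 is 56 days inclusive.
56 = 7 × 8, so the span is exactly 8 full weeks.
Each full week contributes one Friday: 8 so far.
Total: 8.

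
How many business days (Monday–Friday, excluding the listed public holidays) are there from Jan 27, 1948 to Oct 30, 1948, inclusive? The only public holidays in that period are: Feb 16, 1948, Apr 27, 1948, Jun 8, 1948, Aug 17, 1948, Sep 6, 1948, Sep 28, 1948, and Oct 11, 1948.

192

Jan 27, 1948 is a Tuesday.
From Jan 27, 1948 to Oct 30, 1948 is 278 days inclusive.
278 = 7 × 39 + 5, so there are 39 full weeks plus 5 extra days.
Each full week contributes 5 weekdays (Mon–Fri): 39 × 5 = 195.
The 5 extra days are Tue, Wed, Thu, Fri, Sat — 4 of them qualify.
Total: 195 + 4 = 199.
Holidays: Feb 16, 1948 (Mon); Apr 27, 1948 (Tue); Jun 8, 1948 (Tue); Aug 17, 1948 (Tue); Sep 6, 1948 (Mon); Sep 28, 1948 (Tue); Oct 11, 1948 (Mon).
All 7 holidays fall on weekdays, so subtract 7.
Business days: 199 − 7 = 192.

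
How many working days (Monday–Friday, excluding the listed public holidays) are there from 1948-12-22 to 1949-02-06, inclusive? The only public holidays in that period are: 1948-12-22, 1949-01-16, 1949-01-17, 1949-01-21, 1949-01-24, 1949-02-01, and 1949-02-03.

1948-12-22 is a Wednesday.
The range spans 47 days (inclusive of both endpoints).
47 = 7 × 6 + 5, so there are 6 full weeks plus 5 extra days.
Each full week contributes 5 weekdays (Mon–Fri): 6 × 5 = 30.
The 5 extra days are Wednesday, Thursday, Friday, Saturday, Sunday — 3 of them qualify.
Total: 30 + 3 = 33.
Holidays: 1948-12-22 (Wed); 1949-01-16 (Sun); 1949-01-17 (Mon); 1949-01-21 (Fri); 1949-01-24 (Mon); 1949-02-01 (Tue); 1949-02-03 (Thu).
6 of the 7 holidays fall on weekdays; the rest are weekends and were already excluded.
Business days: 33 − 6 = 27.

27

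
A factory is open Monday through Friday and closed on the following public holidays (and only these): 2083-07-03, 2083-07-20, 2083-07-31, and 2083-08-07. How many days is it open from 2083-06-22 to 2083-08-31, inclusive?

2083-06-22 is a Tuesday.
That's 71 days from start to end, counting both.
71 = 7 × 10 + 1, so there are 10 full weeks plus 1 extra day.
Each full week contributes 5 weekdays (Mon–Fri): 10 × 5 = 50.
The 1 extra day is Tue — 1 of them qualifies.
Total: 50 + 1 = 51.
Holidays: 2083-07-03 (Sat); 2083-07-20 (Tue); 2083-07-31 (Sat); 2083-08-07 (Sat).
1 of the 4 holidays fall on weekdays; the rest are weekends and were already excluded.
Business days: 51 − 1 = 50.

50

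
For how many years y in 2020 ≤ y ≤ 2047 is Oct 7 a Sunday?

Day of week of October 7 in each year:
2020: Wed, 2021: Thu, 2022: Fri, 2023: Sat, 2024: Mon, 2025: Tue, 2026: Wed, 2027: Thu, 2028: Sat, 2029: Sun ✓, 2030: Mon, 2031: Tue, 2032: Thu, 2033: Fri, 2034: Sat, 2035: Sun ✓, 2036: Tue, 2037: Wed, 2038: Thu, 2039: Fri, 2040: Sun ✓, 2041: Mon, 2042: Tue, 2043: Wed, 2044: Fri, 2045: Sat, 2046: Sun ✓, 2047: Mon
Sundays: 2029, 2035, 2040, 2046.

4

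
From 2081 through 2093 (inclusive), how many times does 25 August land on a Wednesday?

Day of week of August 25 in each year:
2081: Mon, 2082: Tue, 2083: Wed ✓, 2084: Fri, 2085: Sat, 2086: Sun, 2087: Mon, 2088: Wed ✓, 2089: Thu, 2090: Fri, 2091: Sat, 2092: Mon, 2093: Tue
Wednesdays: 2083, 2088.

2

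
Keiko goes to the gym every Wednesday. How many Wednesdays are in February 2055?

4

2055-02-01 is a Monday.
From 2055-02-01 to 2055-02-28 is 28 days inclusive.
28 = 7 × 4, so the span is exactly 4 full weeks.
Each full week contributes one Wednesday: 4 so far.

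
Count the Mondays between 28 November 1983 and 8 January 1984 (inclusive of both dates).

6

28 November 1983 is a Monday.
The range spans 42 days (inclusive of both endpoints).
42 = 7 × 6, so the span is exactly 6 full weeks.
Each full week contributes one Monday: 6 so far.
Total: 6.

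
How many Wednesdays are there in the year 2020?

Jan 1, 2020 is a Wednesday.
The range spans 366 days (inclusive of both endpoints).
366 = 7 × 52 + 2, so there are 52 full weeks plus 2 extra days.
Each full week contributes one Wednesday: 52 so far.
The 2 extra days are Wed, Thu — 1 of them qualifies.
Total: 52 + 1 = 53.

53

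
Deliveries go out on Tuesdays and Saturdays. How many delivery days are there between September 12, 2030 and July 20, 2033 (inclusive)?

298

September 12, 2030 is a Thursday.
From September 12, 2030 to July 20, 2033 is 1043 days inclusive.
1043 = 7 × 149, so the span is exactly 149 full weeks.
Each full week contributes 2 days from the set (Tue, Sat): 149 × 2 = 298.
Total: 298.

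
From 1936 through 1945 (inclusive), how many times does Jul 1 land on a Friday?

1

Day of week of July 1 in each year:
1936: Wed, 1937: Thu, 1938: Fri ✓, 1939: Sat, 1940: Mon, 1941: Tue, 1942: Wed, 1943: Thu, 1944: Sat, 1945: Sun
Fridays: 1938.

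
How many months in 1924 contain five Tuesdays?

5

A month has five Tuesdays exactly when Tuesday falls within its first (length − 28) days.
Jan: 31 days, starts Tue → 5 of Tue, Wed, Thu ✓
Feb: 29 days, starts Fri → 5 of Fri
Mar: 31 days, starts Sat → 5 of Sat, Sun, Mon
Apr: 30 days, starts Tue → 5 of Tue, Wed ✓
May: 31 days, starts Thu → 5 of Thu, Fri, Sat
Jun: 30 days, starts Sun → 5 of Sun, Mon
Jul: 31 days, starts Tue → 5 of Tue, Wed, Thu ✓
Aug: 31 days, starts Fri → 5 of Fri, Sat, Sun
Sep: 30 days, starts Mon → 5 of Mon, Tue ✓
Oct: 31 days, starts Wed → 5 of Wed, Thu, Fri
Nov: 30 days, starts Sat → 5 of Sat, Sun
Dec: 31 days, starts Mon → 5 of Mon, Tue, Wed ✓
Months with five Tuesdays: Jan, Apr, Jul, Sep, Dec.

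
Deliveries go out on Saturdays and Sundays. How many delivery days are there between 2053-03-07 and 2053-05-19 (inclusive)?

2053-03-07 is a Friday.
That's 74 days from start to end, counting both.
74 = 7 × 10 + 4, so there are 10 full weeks plus 4 extra days.
Each full week contributes 2 days from the set (Sat, Sun): 10 × 2 = 20.
The 4 extra days are Friday, Saturday, Sunday, Monday — 2 of them qualify.
Total: 20 + 2 = 22.

22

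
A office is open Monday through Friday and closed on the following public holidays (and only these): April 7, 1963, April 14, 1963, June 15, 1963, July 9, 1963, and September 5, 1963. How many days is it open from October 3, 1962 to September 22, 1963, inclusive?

251 working days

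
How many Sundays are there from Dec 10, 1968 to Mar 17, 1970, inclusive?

66 Sundays

Dec 10, 1968 is a Tuesday.
The range spans 463 days (inclusive of both endpoints).
463 = 7 × 66 + 1, so there are 66 full weeks plus 1 extra day.
Each full week contributes one Sunday: 66 so far.
The 1 extra day is Tue — none qualify.
Total: 66 + 0 = 66.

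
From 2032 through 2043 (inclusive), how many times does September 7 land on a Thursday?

Day of week of September 7 in each year:
2032: Tue, 2033: Wed, 2034: Thu ✓, 2035: Fri, 2036: Sun, 2037: Mon, 2038: Tue, 2039: Wed, 2040: Fri, 2041: Sat, 2042: Sun, 2043: Mon
Thursdays: 2034.

1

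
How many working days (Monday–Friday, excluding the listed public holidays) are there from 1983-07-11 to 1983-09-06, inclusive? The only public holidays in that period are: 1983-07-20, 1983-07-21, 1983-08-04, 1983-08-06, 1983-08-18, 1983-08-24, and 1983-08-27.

1983-07-11 is a Monday.
From 1983-07-11 to 1983-09-06 is 58 days inclusive.
58 = 7 × 8 + 2, so there are 8 full weeks plus 2 extra days.
Each full week contributes 5 weekdays (Mon–Fri): 8 × 5 = 40.
The 2 extra days are Mon, Tue — 2 of them qualify.
Total: 40 + 2 = 42.
Holidays: 1983-07-20 (Wed); 1983-07-21 (Thu); 1983-08-04 (Thu); 1983-08-06 (Sat); 1983-08-18 (Thu); 1983-08-24 (Wed); 1983-08-27 (Sat).
5 of the 7 holidays fall on weekdays; the rest are weekends and were already excluded.
Business days: 42 − 5 = 37.

37 working days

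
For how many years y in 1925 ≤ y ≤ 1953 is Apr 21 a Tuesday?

5

Day of week of April 21 in each year:
1925: Tue ✓, 1926: Wed, 1927: Thu, 1928: Sat, 1929: Sun, 1930: Mon, 1931: Tue ✓, 1932: Thu, 1933: Fri, 1934: Sat, 1935: Sun, 1936: Tue ✓, 1937: Wed, 1938: Thu, 1939: Fri, 1940: Sun, 1941: Mon, 1942: Tue ✓, 1943: Wed, 1944: Fri, 1945: Sat, 1946: Sun, 1947: Mon, 1948: Wed, 1949: Thu, 1950: Fri, 1951: Sat, 1952: Mon, 1953: Tue ✓
Tuesdays: 1925, 1931, 1936, 1942, 1953.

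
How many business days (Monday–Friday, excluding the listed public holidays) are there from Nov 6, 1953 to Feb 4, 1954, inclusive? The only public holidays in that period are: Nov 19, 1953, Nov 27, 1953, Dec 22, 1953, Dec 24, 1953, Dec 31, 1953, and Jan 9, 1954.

60

Nov 6, 1953 is a Friday.
The range spans 91 days (inclusive of both endpoints).
91 = 7 × 13, so the span is exactly 13 full weeks.
Each full week contributes 5 weekdays (Mon–Fri): 13 × 5 = 65.
Holidays: Nov 19, 1953 (Thu); Nov 27, 1953 (Fri); Dec 22, 1953 (Tue); Dec 24, 1953 (Thu); Dec 31, 1953 (Thu); Jan 9, 1954 (Sat).
5 of the 6 holidays fall on weekdays; the rest are weekends and were already excluded.
Business days: 65 − 5 = 60.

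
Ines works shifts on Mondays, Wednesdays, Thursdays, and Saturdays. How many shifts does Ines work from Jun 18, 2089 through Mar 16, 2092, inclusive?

573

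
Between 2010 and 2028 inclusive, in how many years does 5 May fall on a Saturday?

2

Day of week of May 5 in each year:
2010: Wed, 2011: Thu, 2012: Sat ✓, 2013: Sun, 2014: Mon, 2015: Tue, 2016: Thu, 2017: Fri, 2018: Sat ✓, 2019: Sun, 2020: Tue, 2021: Wed, 2022: Thu, 2023: Fri, 2024: Sun, 2025: Mon, 2026: Tue, 2027: Wed, 2028: Fri
Saturdays: 2012, 2018.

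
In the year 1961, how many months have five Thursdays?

4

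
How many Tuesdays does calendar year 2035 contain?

Jan 1, 2035 is a Monday.
From Jan 1, 2035 to Dec 31, 2035 is 365 days inclusive.
365 = 7 × 52 + 1, so there are 52 full weeks plus 1 extra day.
Each full week contributes one Tuesday: 52 so far.
The 1 extra day is Mon — none qualify.
Total: 52 + 0 = 52.

52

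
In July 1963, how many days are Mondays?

5

1 July 1963 is a Monday.
The range spans 31 days (inclusive of both endpoints).
31 = 7 × 4 + 3, so there are 4 full weeks plus 3 extra days.
Each full week contributes one Monday: 4 so far.
The 3 extra days are Mon, Tue, Wed — 1 of them qualifies.
Total: 4 + 1 = 5.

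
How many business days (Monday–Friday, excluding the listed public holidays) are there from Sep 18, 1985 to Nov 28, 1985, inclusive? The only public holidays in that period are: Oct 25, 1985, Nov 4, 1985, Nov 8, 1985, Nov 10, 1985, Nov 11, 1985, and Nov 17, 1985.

Sep 18, 1985 is a Wednesday.
From Sep 18, 1985 to Nov 28, 1985 is 72 days inclusive.
72 = 7 × 10 + 2, so there are 10 full weeks plus 2 extra days.
Each full week contributes 5 weekdays (Mon–Fri): 10 × 5 = 50.
The 2 extra days are Wednesday, Thursday — 2 of them qualify.
Total: 50 + 2 = 52.
Holidays: Oct 25, 1985 (Fri); Nov 4, 1985 (Mon); Nov 8, 1985 (Fri); Nov 10, 1985 (Sun); Nov 11, 1985 (Mon); Nov 17, 1985 (Sun).
4 of the 6 holidays fall on weekdays; the rest are weekends and were already excluded.
Business days: 52 − 4 = 48.

48 business days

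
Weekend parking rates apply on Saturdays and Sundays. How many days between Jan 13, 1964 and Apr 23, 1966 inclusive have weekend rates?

Jan 13, 1964 is a Monday.
From Jan 13, 1964 to Apr 23, 1966 is 832 days inclusive.
832 = 7 × 118 + 6, so there are 118 full weeks plus 6 extra days.
Each full week contributes 2 weekend days (Sat, Sun): 118 × 2 = 236.
The 6 extra days are Monday, Tuesday, Wednesday, Thursday, Friday, Saturday — 1 of them qualifies.
Total: 236 + 1 = 237.

237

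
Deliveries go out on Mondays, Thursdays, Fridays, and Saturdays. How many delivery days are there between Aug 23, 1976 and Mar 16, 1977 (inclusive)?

117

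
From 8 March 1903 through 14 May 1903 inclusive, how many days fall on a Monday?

8 March 1903 is a Sunday.
From 8 March 1903 to 14 May 1903 is 68 days inclusive.
68 = 7 × 9 + 5, so there are 9 full weeks plus 5 extra days.
Each full week contributes one Monday: 9 so far.
The 5 extra days are Sun, Mon, Tue, Wed, Thu — 1 of them qualifies.
Total: 9 + 1 = 10.

10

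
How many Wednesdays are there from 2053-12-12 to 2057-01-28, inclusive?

163

2053-12-12 is a Friday.
The range spans 1144 days (inclusive of both endpoints).
1144 = 7 × 163 + 3, so there are 163 full weeks plus 3 extra days.
Each full week contributes one Wednesday: 163 so far.
The 3 extra days are Fri, Sat, Sun — none qualify.
Total: 163 + 0 = 163.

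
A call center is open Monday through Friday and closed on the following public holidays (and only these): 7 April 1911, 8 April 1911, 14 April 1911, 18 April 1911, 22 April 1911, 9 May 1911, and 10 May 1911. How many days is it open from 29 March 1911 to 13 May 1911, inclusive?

29 March 1911 is a Wednesday.
That's 46 days from start to end, counting both.
46 = 7 × 6 + 4, so there are 6 full weeks plus 4 extra days.
Each full week contributes 5 weekdays (Mon–Fri): 6 × 5 = 30.
The 4 extra days are Wed, Thu, Fri, Sat — 3 of them qualify.
Total: 30 + 3 = 33.
Holidays: 7 April 1911 (Fri); 8 April 1911 (Sat); 14 April 1911 (Fri); 18 April 1911 (Tue); 22 April 1911 (Sat); 9 May 1911 (Tue); 10 May 1911 (Wed).
5 of the 7 holidays fall on weekdays; the rest are weekends and were already excluded.
Business days: 33 − 5 = 28.

28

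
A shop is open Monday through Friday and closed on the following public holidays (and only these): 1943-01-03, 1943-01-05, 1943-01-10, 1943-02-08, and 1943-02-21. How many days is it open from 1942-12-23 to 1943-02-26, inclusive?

46

1942-12-23 is a Wednesday.
The range spans 66 days (inclusive of both endpoints).
66 = 7 × 9 + 3, so there are 9 full weeks plus 3 extra days.
Each full week contributes 5 weekdays (Mon–Fri): 9 × 5 = 45.
The 3 extra days are Wednesday, Thursday, Friday — 3 of them qualify.
Total: 45 + 3 = 48.
Holidays: 1943-01-03 (Sun); 1943-01-05 (Tue); 1943-01-10 (Sun); 1943-02-08 (Mon); 1943-02-21 (Sun).
2 of the 5 holidays fall on weekdays; the rest are weekends and were already excluded.
Business days: 48 − 2 = 46.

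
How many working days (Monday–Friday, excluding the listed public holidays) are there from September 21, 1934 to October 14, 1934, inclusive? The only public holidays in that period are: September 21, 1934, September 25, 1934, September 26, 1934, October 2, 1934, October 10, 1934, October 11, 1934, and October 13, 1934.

10 working days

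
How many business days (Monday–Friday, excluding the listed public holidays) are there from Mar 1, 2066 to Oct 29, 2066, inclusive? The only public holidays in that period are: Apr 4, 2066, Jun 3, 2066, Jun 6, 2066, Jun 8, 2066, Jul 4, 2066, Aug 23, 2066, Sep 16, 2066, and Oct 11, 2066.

Mar 1, 2066 is a Monday.
From Mar 1, 2066 to Oct 29, 2066 is 243 days inclusive.
243 = 7 × 34 + 5, so there are 34 full weeks plus 5 extra days.
Each full week contributes 5 weekdays (Mon–Fri): 34 × 5 = 170.
The 5 extra days are Mon, Tue, Wed, Thu, Fri — 5 of them qualify.
Total: 170 + 5 = 175.
Holidays: Apr 4, 2066 (Sun); Jun 3, 2066 (Thu); Jun 6, 2066 (Sun); Jun 8, 2066 (Tue); Jul 4, 2066 (Sun); Aug 23, 2066 (Mon); Sep 16, 2066 (Thu); Oct 11, 2066 (Mon).
5 of the 8 holidays fall on weekdays; the rest are weekends and were already excluded.
Business days: 175 − 5 = 170.

170 business days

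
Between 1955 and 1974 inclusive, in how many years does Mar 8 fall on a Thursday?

3

Day of week of March 8 in each year:
1955: Tue, 1956: Thu ✓, 1957: Fri, 1958: Sat, 1959: Sun, 1960: Tue, 1961: Wed, 1962: Thu ✓, 1963: Fri, 1964: Sun, 1965: Mon, 1966: Tue, 1967: Wed, 1968: Fri, 1969: Sat, 1970: Sun, 1971: Mon, 1972: Wed, 1973: Thu ✓, 1974: Fri
Thursdays: 1956, 1962, 1973.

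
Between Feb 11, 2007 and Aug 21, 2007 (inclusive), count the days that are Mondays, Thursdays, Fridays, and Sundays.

110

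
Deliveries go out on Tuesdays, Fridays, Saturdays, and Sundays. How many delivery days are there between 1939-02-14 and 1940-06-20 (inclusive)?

281

1939-02-14 is a Tuesday.
From 1939-02-14 to 1940-06-20 is 493 days inclusive.
493 = 7 × 70 + 3, so there are 70 full weeks plus 3 extra days.
Each full week contributes 4 days from the set (Tue, Fri, Sat, Sun): 70 × 4 = 280.
The 3 extra days are Tuesday, Wednesday, Thursday — 1 of them qualifies.
Total: 280 + 1 = 281.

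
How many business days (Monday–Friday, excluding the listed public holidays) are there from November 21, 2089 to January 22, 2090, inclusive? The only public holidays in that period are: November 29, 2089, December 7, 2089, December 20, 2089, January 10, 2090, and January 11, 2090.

November 21, 2089 is a Monday.
From November 21, 2089 to January 22, 2090 is 63 days inclusive.
63 = 7 × 9, so the span is exactly 9 full weeks.
Each full week contributes 5 weekdays (Mon–Fri): 9 × 5 = 45.
Total: 45.
Holidays: November 29, 2089 (Tue); December 7, 2089 (Wed); December 20, 2089 (Tue); January 10, 2090 (Tue); January 11, 2090 (Wed).
All 5 holidays fall on weekdays, so subtract 5.
Business days: 45 − 5 = 40.

40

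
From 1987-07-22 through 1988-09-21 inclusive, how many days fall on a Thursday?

61

1987-07-22 is a Wednesday.
From 1987-07-22 to 1988-09-21 is 428 days inclusive.
428 = 7 × 61 + 1, so there are 61 full weeks plus 1 extra day.
Each full week contributes one Thursday: 61 so far.
The 1 extra day is Wed — none qualify.
Total: 61 + 0 = 61.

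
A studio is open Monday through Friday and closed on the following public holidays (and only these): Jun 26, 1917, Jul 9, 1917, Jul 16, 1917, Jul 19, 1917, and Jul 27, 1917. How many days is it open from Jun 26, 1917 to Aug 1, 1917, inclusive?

22 business days

Jun 26, 1917 is a Tuesday.
That's 37 days from start to end, counting both.
37 = 7 × 5 + 2, so there are 5 full weeks plus 2 extra days.
Each full week contributes 5 weekdays (Mon–Fri): 5 × 5 = 25.
The 2 extra days are Tue, Wed — 2 of them qualify.
Total: 25 + 2 = 27.
Holidays: Jun 26, 1917 (Tue); Jul 9, 1917 (Mon); Jul 16, 1917 (Mon); Jul 19, 1917 (Thu); Jul 27, 1917 (Fri).
All 5 holidays fall on weekdays, so subtract 5.
Business days: 27 − 5 = 22.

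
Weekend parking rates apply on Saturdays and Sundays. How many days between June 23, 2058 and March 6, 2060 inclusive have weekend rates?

June 23, 2058 is a Sunday.
From June 23, 2058 to March 6, 2060 is 623 days inclusive.
623 = 7 × 89, so the span is exactly 89 full weeks.
Each full week contributes 2 weekend days (Sat, Sun): 89 × 2 = 178.
Total: 178.

178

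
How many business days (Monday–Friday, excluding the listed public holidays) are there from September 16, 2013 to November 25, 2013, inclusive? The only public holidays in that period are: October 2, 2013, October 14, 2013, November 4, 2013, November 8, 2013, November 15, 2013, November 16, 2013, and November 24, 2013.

September 16, 2013 is a Monday.
The range spans 71 days (inclusive of both endpoints).
71 = 7 × 10 + 1, so there are 10 full weeks plus 1 extra day.
Each full week contributes 5 weekdays (Mon–Fri): 10 × 5 = 50.
The 1 extra day is Mon — 1 of them qualifies.
Total: 50 + 1 = 51.
Holidays: October 2, 2013 (Wed); October 14, 2013 (Mon); November 4, 2013 (Mon); November 8, 2013 (Fri); November 15, 2013 (Fri); November 16, 2013 (Sat); November 24, 2013 (Sun).
5 of the 7 holidays fall on weekdays; the rest are weekends and were already excluded.
Business days: 51 − 5 = 46.

46 business days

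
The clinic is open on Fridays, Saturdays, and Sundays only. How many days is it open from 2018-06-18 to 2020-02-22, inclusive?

2018-06-18 is a Monday.
The range spans 615 days (inclusive of both endpoints).
615 = 7 × 87 + 6, so there are 87 full weeks plus 6 extra days.
Each full week contributes 3 days from the set (Fri, Sat, Sun): 87 × 3 = 261.
The 6 extra days are Mon, Tue, Wed, Thu, Fri, Sat — 2 of them qualify.
Total: 261 + 2 = 263.

263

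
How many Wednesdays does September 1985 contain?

September 1, 1985 is a Sunday.
That's 30 days from start to end, counting both.
30 = 7 × 4 + 2, so there are 4 full weeks plus 2 extra days.
Each full week contributes one Wednesday: 4 so far.
The 2 extra days are Sun, Mon — none qualify.
Total: 4 + 0 = 4.

4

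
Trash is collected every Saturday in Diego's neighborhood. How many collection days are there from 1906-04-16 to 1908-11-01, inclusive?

1906-04-16 is a Monday.
From 1906-04-16 to 1908-11-01 is 931 days inclusive.
931 = 7 × 133, so the span is exactly 133 full weeks.
Each full week contributes one Saturday: 133 so far.
Total: 133.

133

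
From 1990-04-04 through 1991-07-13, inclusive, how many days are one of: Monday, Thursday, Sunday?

1990-04-04 is a Wednesday.
The range spans 466 days (inclusive of both endpoints).
466 = 7 × 66 + 4, so there are 66 full weeks plus 4 extra days.
Each full week contributes 3 days from the set (Mon, Thu, Sun): 66 × 3 = 198.
The 4 extra days are Wednesday, Thursday, Friday, Saturday — 1 of them qualifies.
Total: 198 + 1 = 199.

199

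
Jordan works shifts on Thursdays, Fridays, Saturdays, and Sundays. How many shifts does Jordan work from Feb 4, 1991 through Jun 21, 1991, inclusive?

78

Feb 4, 1991 is a Monday.
The range spans 138 days (inclusive of both endpoints).
138 = 7 × 19 + 5, so there are 19 full weeks plus 5 extra days.
Each full week contributes 4 days from the set (Thu, Fri, Sat, Sun): 19 × 4 = 76.
The 5 extra days are Monday, Tuesday, Wednesday, Thursday, Friday — 2 of them qualify.
Total: 76 + 2 = 78.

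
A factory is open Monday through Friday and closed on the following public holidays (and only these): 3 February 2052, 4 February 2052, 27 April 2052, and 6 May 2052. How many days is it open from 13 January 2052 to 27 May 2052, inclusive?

95 working days

13 January 2052 is a Saturday.
That's 136 days from start to end, counting both.
136 = 7 × 19 + 3, so there are 19 full weeks plus 3 extra days.
Each full week contributes 5 weekdays (Mon–Fri): 19 × 5 = 95.
The 3 extra days are Saturday, Sunday, Monday — 1 of them qualifies.
Total: 95 + 1 = 96.
Holidays: 3 February 2052 (Sat); 4 February 2052 (Sun); 27 April 2052 (Sat); 6 May 2052 (Mon).
1 of the 4 holidays fall on weekdays; the rest are weekends and were already excluded.
Business days: 96 − 1 = 95.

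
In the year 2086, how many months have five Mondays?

A month has five Mondays exactly when Monday falls within its first (length − 28) days.
Jan: 31 days, starts Tue → 5 of Tue, Wed, Thu
Feb: 28 days, starts Fri → 5 of (none)
Mar: 31 days, starts Fri → 5 of Fri, Sat, Sun
Apr: 30 days, starts Mon → 5 of Mon, Tue ✓
May: 31 days, starts Wed → 5 of Wed, Thu, Fri
Jun: 30 days, starts Sat → 5 of Sat, Sun
Jul: 31 days, starts Mon → 5 of Mon, Tue, Wed ✓
Aug: 31 days, starts Thu → 5 of Thu, Fri, Sat
Sep: 30 days, starts Sun → 5 of Sun, Mon ✓
Oct: 31 days, starts Tue → 5 of Tue, Wed, Thu
Nov: 30 days, starts Fri → 5 of Fri, Sat
Dec: 31 days, starts Sun → 5 of Sun, Mon, Tue ✓
Months with five Mondays: Apr, Jul, Sep, Dec.

4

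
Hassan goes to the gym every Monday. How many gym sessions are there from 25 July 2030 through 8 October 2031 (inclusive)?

25 July 2030 is a Thursday.
From 25 July 2030 to 8 October 2031 is 441 days inclusive.
441 = 7 × 63, so the span is exactly 63 full weeks.
Each full week contributes one Monday: 63 so far.
Total: 63.

63 Mondays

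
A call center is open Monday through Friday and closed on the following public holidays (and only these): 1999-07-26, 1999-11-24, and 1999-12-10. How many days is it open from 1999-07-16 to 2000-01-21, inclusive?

1999-07-16 is a Friday.
The range spans 190 days (inclusive of both endpoints).
190 = 7 × 27 + 1, so there are 27 full weeks plus 1 extra day.
Each full week contributes 5 weekdays (Mon–Fri): 27 × 5 = 135.
The 1 extra day is Friday — 1 of them qualifies.
Total: 135 + 1 = 136.
Holidays: 1999-07-26 (Mon); 1999-11-24 (Wed); 1999-12-10 (Fri).
All 3 holidays fall on weekdays, so subtract 3.
Business days: 136 − 3 = 133.

133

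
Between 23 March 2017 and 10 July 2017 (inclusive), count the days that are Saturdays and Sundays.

32

23 March 2017 is a Thursday.
That's 110 days from start to end, counting both.
110 = 7 × 15 + 5, so there are 15 full weeks plus 5 extra days.
Each full week contributes 2 days from the set (Sat, Sun): 15 × 2 = 30.
The 5 extra days are Thursday, Friday, Saturday, Sunday, Monday — 2 of them qualify.
Total: 30 + 2 = 32.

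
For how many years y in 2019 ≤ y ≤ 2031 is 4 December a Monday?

2

Day of week of December 4 in each year:
2019: Wed, 2020: Fri, 2021: Sat, 2022: Sun, 2023: Mon ✓, 2024: Wed, 2025: Thu, 2026: Fri, 2027: Sat, 2028: Mon ✓, 2029: Tue, 2030: Wed, 2031: Thu
Mondays: 2023, 2028.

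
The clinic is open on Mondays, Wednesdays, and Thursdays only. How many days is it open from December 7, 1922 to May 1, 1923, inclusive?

December 7, 1922 is a Thursday.
From December 7, 1922 to May 1, 1923 is 146 days inclusive.
146 = 7 × 20 + 6, so there are 20 full weeks plus 6 extra days.
Each full week contributes 3 days from the set (Mon, Wed, Thu): 20 × 3 = 60.
The 6 extra days are Thu, Fri, Sat, Sun, Mon, Tue — 2 of them qualify.
Total: 60 + 2 = 62.

62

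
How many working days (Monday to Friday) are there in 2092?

262

2092-01-01 is a Tuesday.
The range spans 366 days (inclusive of both endpoints).
366 = 7 × 52 + 2, so there are 52 full weeks plus 2 extra days.
Each full week contributes 5 weekdays (Mon–Fri): 52 × 5 = 260.
The 2 extra days are Tuesday, Wednesday — 2 of them qualify.
Total: 260 + 2 = 262.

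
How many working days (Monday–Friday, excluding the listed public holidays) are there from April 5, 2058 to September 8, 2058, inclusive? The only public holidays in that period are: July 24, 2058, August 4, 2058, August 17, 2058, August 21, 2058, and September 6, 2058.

April 5, 2058 is a Friday.
The range spans 157 days (inclusive of both endpoints).
157 = 7 × 22 + 3, so there are 22 full weeks plus 3 extra days.
Each full week contributes 5 weekdays (Mon–Fri): 22 × 5 = 110.
The 3 extra days are Friday, Saturday, Sunday — 1 of them qualifies.
Total: 110 + 1 = 111.
Holidays: July 24, 2058 (Wed); August 4, 2058 (Sun); August 17, 2058 (Sat); August 21, 2058 (Wed); September 6, 2058 (Fri).
3 of the 5 holidays fall on weekdays; the rest are weekends and were already excluded.
Business days: 111 − 3 = 108.

108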